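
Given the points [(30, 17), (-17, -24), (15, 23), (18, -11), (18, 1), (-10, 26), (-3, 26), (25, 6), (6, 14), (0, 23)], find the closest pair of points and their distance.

Computing all pairwise distances among 10 points:

d((30, 17), (-17, -24)) = 62.3699
d((30, 17), (15, 23)) = 16.1555
d((30, 17), (18, -11)) = 30.4631
d((30, 17), (18, 1)) = 20.0
d((30, 17), (-10, 26)) = 41.0
d((30, 17), (-3, 26)) = 34.2053
d((30, 17), (25, 6)) = 12.083
d((30, 17), (6, 14)) = 24.1868
d((30, 17), (0, 23)) = 30.5941
d((-17, -24), (15, 23)) = 56.8595
d((-17, -24), (18, -11)) = 37.3363
d((-17, -24), (18, 1)) = 43.0116
d((-17, -24), (-10, 26)) = 50.4876
d((-17, -24), (-3, 26)) = 51.923
d((-17, -24), (25, 6)) = 51.614
d((-17, -24), (6, 14)) = 44.4185
d((-17, -24), (0, 23)) = 49.98
d((15, 23), (18, -11)) = 34.1321
d((15, 23), (18, 1)) = 22.2036
d((15, 23), (-10, 26)) = 25.1794
d((15, 23), (-3, 26)) = 18.2483
d((15, 23), (25, 6)) = 19.7231
d((15, 23), (6, 14)) = 12.7279
d((15, 23), (0, 23)) = 15.0
d((18, -11), (18, 1)) = 12.0
d((18, -11), (-10, 26)) = 46.4004
d((18, -11), (-3, 26)) = 42.5441
d((18, -11), (25, 6)) = 18.3848
d((18, -11), (6, 14)) = 27.7308
d((18, -11), (0, 23)) = 38.4708
d((18, 1), (-10, 26)) = 37.5366
d((18, 1), (-3, 26)) = 32.6497
d((18, 1), (25, 6)) = 8.6023
d((18, 1), (6, 14)) = 17.6918
d((18, 1), (0, 23)) = 28.4253
d((-10, 26), (-3, 26)) = 7.0
d((-10, 26), (25, 6)) = 40.3113
d((-10, 26), (6, 14)) = 20.0
d((-10, 26), (0, 23)) = 10.4403
d((-3, 26), (25, 6)) = 34.4093
d((-3, 26), (6, 14)) = 15.0
d((-3, 26), (0, 23)) = 4.2426 <-- minimum
d((25, 6), (6, 14)) = 20.6155
d((25, 6), (0, 23)) = 30.2324
d((6, 14), (0, 23)) = 10.8167

Closest pair: (-3, 26) and (0, 23) with distance 4.2426

The closest pair is (-3, 26) and (0, 23) with Euclidean distance 4.2426. For 10 points, brute-force pairwise comparison is shown above. For large n, the divide-and-conquer algorithm (sort by x, recurse on halves, check the dividing strip) achieves O(n log n).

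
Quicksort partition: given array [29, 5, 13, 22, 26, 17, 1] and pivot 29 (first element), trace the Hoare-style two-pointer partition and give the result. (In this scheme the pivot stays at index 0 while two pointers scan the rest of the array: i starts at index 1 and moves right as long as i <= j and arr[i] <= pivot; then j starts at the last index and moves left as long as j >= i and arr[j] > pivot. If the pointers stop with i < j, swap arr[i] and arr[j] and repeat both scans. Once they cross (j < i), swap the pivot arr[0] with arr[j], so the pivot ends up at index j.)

Hoare-style two-pointer partition with pivot = 29:

Initial array: [29, 5, 13, 22, 26, 17, 1]

Pointers start at i = 1, j = 6.
i ends at 7, j ends at 6: the pointers have crossed (j < i), so scanning stops.

Swap pivot arr[0] with arr[6] to place pivot at position 6: [1, 5, 13, 22, 26, 17, 29]
Pivot position: 6

After partitioning with pivot 29, the array becomes [1, 5, 13, 22, 26, 17, 29]. The pivot is placed at index 6. All elements to the left of the pivot are <= 29, and all elements to the right are > 29.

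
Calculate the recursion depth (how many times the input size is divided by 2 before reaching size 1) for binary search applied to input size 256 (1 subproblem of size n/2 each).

For divide and conquer with division factor 2:

Problem sizes at each level:
Level 0: 256
Level 1: 128
Level 2: 64
Level 3: 32
Level 4: 16
Level 5: 8
Level 6: 4
Level 7: 2
Level 8: 1

The root is level 0 and the size-1 base case is level 8 (the tree spans levels 0 through 8, i.e. 9 levels counting the root), so the depth is the number of divisions: log_2(256) = 8

The recursion tree depth is log_2(256) = 8. At each level, the problem size is divided by 2, so it takes 8 divisions to reduce to a base case of size 1. The algorithm makes 1 recursive call at each level.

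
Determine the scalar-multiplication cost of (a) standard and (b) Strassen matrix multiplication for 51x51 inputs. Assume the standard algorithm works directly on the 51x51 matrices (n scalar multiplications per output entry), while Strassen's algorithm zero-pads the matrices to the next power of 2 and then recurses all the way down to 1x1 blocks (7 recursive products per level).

Matrix multiplication for 51x51 matrices:

Strassen's algorithm requires power-of-2 dimensions. Pad 51x51 to 64x64 (next power of 2).

Standard algorithm: 51^3 = 132651 multiplications
Strassen's algorithm: 7^(log2(64)) = 7^6 = 117649 multiplications
Savings: 132651 - 117649 = 15002 multiplications

Standard: 132651 multiplications (51^3). Strassen: 117649 multiplications (7^6, after padding to 64x64). Strassen reduces 8 recursive multiplications to 7 at each level.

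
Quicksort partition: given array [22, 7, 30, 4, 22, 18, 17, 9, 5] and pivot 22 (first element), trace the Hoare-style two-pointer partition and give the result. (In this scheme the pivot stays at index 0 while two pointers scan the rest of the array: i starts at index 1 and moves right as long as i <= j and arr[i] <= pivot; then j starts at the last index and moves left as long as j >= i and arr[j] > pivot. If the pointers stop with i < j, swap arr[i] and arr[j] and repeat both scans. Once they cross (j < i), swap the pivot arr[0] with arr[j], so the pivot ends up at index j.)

Hoare-style two-pointer partition with pivot = 22:

Initial array: [22, 7, 30, 4, 22, 18, 17, 9, 5]

Pointers start at i = 1, j = 8.
i stops at index 2 (arr[2]=30 > 22), j stops at index 8 (arr[8]=5 <= 22): swap arr[2] and arr[8], array becomes [22, 7, 5, 4, 22, 18, 17, 9, 30]
i ends at 8, j ends at 7: the pointers have crossed (j < i), so scanning stops.

Swap pivot arr[0] with arr[7] to place pivot at position 7: [9, 7, 5, 4, 22, 18, 17, 22, 30]
Pivot position: 7

After partitioning with pivot 22, the array becomes [9, 7, 5, 4, 22, 18, 17, 22, 30]. The pivot is placed at index 7. All elements to the left of the pivot are <= 22, and all elements to the right are > 22.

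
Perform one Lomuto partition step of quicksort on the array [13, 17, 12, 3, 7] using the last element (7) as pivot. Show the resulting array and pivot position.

Lomuto partition with pivot = 7:

Initial array: [13, 17, 12, 3, 7]

arr[0]=13 > 7: no swap
arr[1]=17 > 7: no swap
arr[2]=12 > 7: no swap
arr[3]=3 <= 7: swap with position 0, array becomes [3, 17, 12, 13, 7]

Place pivot at position 1: [3, 7, 12, 13, 17]
Pivot position: 1

After partitioning with pivot 7, the array becomes [3, 7, 12, 13, 17]. The pivot is placed at index 1. All elements to the left of the pivot are <= 7, and all elements to the right are > 7.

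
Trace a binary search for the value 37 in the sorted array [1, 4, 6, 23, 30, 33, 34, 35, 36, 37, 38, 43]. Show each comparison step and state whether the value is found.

Binary search for 37 in [1, 4, 6, 23, 30, 33, 34, 35, 36, 37, 38, 43]:

lo=0, hi=11, mid=5, arr[mid]=33 -> 33 < 37, search right half
lo=6, hi=11, mid=8, arr[mid]=36 -> 36 < 37, search right half
lo=9, hi=11, mid=10, arr[mid]=38 -> 38 > 37, search left half
lo=9, hi=9, mid=9, arr[mid]=37 -> Found target at index 9!

Binary search finds 37 at index 9 after 4 comparisons. The search repeatedly halves the search space by comparing with the middle element.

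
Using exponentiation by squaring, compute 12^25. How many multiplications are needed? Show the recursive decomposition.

Computing 12^25 by squaring (build up from 12^1; each line after the first costs one multiplication):

12^1 = 12
12^2 = (12^1)^2 = 12^2 = 144
12^3 = 12 * 12^2 = 12 * 144 = 1728
12^6 = (12^3)^2 = 1728^2 = 2985984
12^12 = (12^6)^2 = 2985984^2 = 8916100448256
12^24 = (12^12)^2 = 8916100448256^2 = 79496847203390844133441536
12^25 = 12 * 12^24 = 12 * 79496847203390844133441536 = 953962166440690129601298432

Result: 953962166440690129601298432
Multiplications needed: 6 (6 lines after 12^1)

12^25 = 953962166440690129601298432. Using exponentiation by squaring, this requires 6 multiplications. The key idea: if the exponent is even, square the half-power; if odd, multiply by the base once.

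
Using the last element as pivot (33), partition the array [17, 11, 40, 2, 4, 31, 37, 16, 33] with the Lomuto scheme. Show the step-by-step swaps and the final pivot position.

Lomuto partition with pivot = 33:

Initial array: [17, 11, 40, 2, 4, 31, 37, 16, 33]

arr[0]=17 <= 33: swap with position 0, array becomes [17, 11, 40, 2, 4, 31, 37, 16, 33]
arr[1]=11 <= 33: swap with position 1, array becomes [17, 11, 40, 2, 4, 31, 37, 16, 33]
arr[2]=40 > 33: no swap
arr[3]=2 <= 33: swap with position 2, array becomes [17, 11, 2, 40, 4, 31, 37, 16, 33]
arr[4]=4 <= 33: swap with position 3, array becomes [17, 11, 2, 4, 40, 31, 37, 16, 33]
arr[5]=31 <= 33: swap with position 4, array becomes [17, 11, 2, 4, 31, 40, 37, 16, 33]
arr[6]=37 > 33: no swap
arr[7]=16 <= 33: swap with position 5, array becomes [17, 11, 2, 4, 31, 16, 37, 40, 33]

Place pivot at position 6: [17, 11, 2, 4, 31, 16, 33, 40, 37]
Pivot position: 6

After partitioning with pivot 33, the array becomes [17, 11, 2, 4, 31, 16, 33, 40, 37]. The pivot is placed at index 6. All elements to the left of the pivot are <= 33, and all elements to the right are > 33.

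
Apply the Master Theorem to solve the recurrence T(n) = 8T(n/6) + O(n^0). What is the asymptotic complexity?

Master Theorem for T(n) = 8T(n/6) + O(n^0):

a = 8, b = 6, c = 0
log_b(a) = log_6(8) = 1.1606

Case 1: c = 0 < log_6(8) = 1.1606
T(n) = O(n^(log_6 8))

For T(n) = 8T(n/6) + O(n^0): log_6(8) = 1.1606. This is Case 1 of the Master Theorem (c < log_b(a), work dominated by leaves), giving O(n^(log_6 8)).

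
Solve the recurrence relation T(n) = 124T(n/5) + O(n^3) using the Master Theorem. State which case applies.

Master Theorem for T(n) = 124T(n/5) + O(n^3):

a = 124, b = 5, c = 3
log_b(a) = log_5(124) = 2.9950

Case 3: c = 3 > log_5(124) = 2.9950
T(n) = O(n^3) = O(n^3)

For T(n) = 124T(n/5) + O(n^3): log_5(124) = 2.9950. This is Case 3 of the Master Theorem (c > log_b(a), work dominated by root), giving O(n^3).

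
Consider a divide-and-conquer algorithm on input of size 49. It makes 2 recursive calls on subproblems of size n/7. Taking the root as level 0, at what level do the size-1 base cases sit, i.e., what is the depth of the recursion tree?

For divide and conquer with division factor 7:

Problem sizes at each level:
Level 0: 49
Level 1: 7
Level 2: 1

The root is level 0 and the size-1 base case is level 2 (the tree spans levels 0 through 2, i.e. 3 levels counting the root), so the depth is the number of divisions: log_7(49) = 2

The recursion tree depth is log_7(49) = 2. At each level, the problem size is divided by 7, so it takes 2 divisions to reduce to a base case of size 1. The algorithm makes 2 recursive calls at each level.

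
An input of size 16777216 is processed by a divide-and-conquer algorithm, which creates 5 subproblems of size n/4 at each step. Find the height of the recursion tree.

For divide and conquer with division factor 4:

Problem sizes at each level:
Level 0: 16777216
Level 1: 4194304
Level 2: 1048576
Level 3: 262144
Level 4: 65536
Level 5: 16384
Level 6: 4096
Level 7: 1024
Level 8: 256
Level 9: 64
Level 10: 16
Level 11: 4
Level 12: 1

The root is level 0 and the size-1 base case is level 12 (the tree spans levels 0 through 12, i.e. 13 levels counting the root), so the depth is the number of divisions: log_4(16777216) = 12

The recursion tree depth is log_4(16777216) = 12. At each level, the problem size is divided by 4, so it takes 12 divisions to reduce to a base case of size 1. The algorithm makes 5 recursive calls at each level.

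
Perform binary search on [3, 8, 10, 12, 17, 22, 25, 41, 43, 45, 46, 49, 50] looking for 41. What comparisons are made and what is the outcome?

Binary search for 41 in [3, 8, 10, 12, 17, 22, 25, 41, 43, 45, 46, 49, 50]:

lo=0, hi=12, mid=6, arr[mid]=25 -> 25 < 41, search right half
lo=7, hi=12, mid=9, arr[mid]=45 -> 45 > 41, search left half
lo=7, hi=8, mid=7, arr[mid]=41 -> Found target at index 7!

Binary search finds 41 at index 7 after 3 comparisons. The search repeatedly halves the search space by comparing with the middle element.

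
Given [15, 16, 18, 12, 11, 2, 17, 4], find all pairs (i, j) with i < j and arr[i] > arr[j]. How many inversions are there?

Finding inversions in [15, 16, 18, 12, 11, 2, 17, 4]:

(0, 3): arr[0]=15 > arr[3]=12
(0, 4): arr[0]=15 > arr[4]=11
(0, 5): arr[0]=15 > arr[5]=2
(0, 7): arr[0]=15 > arr[7]=4
(1, 3): arr[1]=16 > arr[3]=12
(1, 4): arr[1]=16 > arr[4]=11
(1, 5): arr[1]=16 > arr[5]=2
(1, 7): arr[1]=16 > arr[7]=4
(2, 3): arr[2]=18 > arr[3]=12
(2, 4): arr[2]=18 > arr[4]=11
(2, 5): arr[2]=18 > arr[5]=2
(2, 6): arr[2]=18 > arr[6]=17
(2, 7): arr[2]=18 > arr[7]=4
(3, 4): arr[3]=12 > arr[4]=11
(3, 5): arr[3]=12 > arr[5]=2
(3, 7): arr[3]=12 > arr[7]=4
(4, 5): arr[4]=11 > arr[5]=2
(4, 7): arr[4]=11 > arr[7]=4
(6, 7): arr[6]=17 > arr[7]=4

Total inversions: 19

The array has 19 inversion(s): (0,3), (0,4), (0,5), (0,7), (1,3), (1,4), (1,5), (1,7), (2,3), (2,4), (2,5), (2,6), (2,7), (3,4), (3,5), (3,7), (4,5), (4,7), (6,7). Each pair (i,j) satisfies i < j and arr[i] > arr[j].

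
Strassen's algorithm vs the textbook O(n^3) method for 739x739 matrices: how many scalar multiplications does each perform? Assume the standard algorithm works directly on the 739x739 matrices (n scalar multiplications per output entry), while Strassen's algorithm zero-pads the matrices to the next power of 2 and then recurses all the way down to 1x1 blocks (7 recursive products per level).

Matrix multiplication for 739x739 matrices:

Strassen's algorithm requires power-of-2 dimensions. Pad 739x739 to 1024x1024 (next power of 2).

Standard algorithm: 739^3 = 403583419 multiplications
Strassen's algorithm: 7^(log2(1024)) = 7^10 = 282475249 multiplications
Savings: 403583419 - 282475249 = 121108170 multiplications

Standard: 403583419 multiplications (739^3). Strassen: 282475249 multiplications (7^10, after padding to 1024x1024). Strassen reduces 8 recursive multiplications to 7 at each level.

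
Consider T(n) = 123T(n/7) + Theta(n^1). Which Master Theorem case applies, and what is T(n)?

Master Theorem for T(n) = 123T(n/7) + O(n^1):

a = 123, b = 7, c = 1
log_b(a) = log_7(123) = 2.4730

Case 1: c = 1 < log_7(123) = 2.4730
T(n) = O(n^(log_7 123))

For T(n) = 123T(n/7) + O(n^1): log_7(123) = 2.4730. This is Case 1 of the Master Theorem (c < log_b(a), work dominated by leaves), giving O(n^(log_7 123)).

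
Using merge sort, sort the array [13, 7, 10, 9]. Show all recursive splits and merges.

Merge sort trace:

Split: [13, 7, 10, 9] -> [13, 7] and [10, 9]
  Split: [13, 7] -> [13] and [7]
  Merge: [13] + [7] -> [7, 13]
  Split: [10, 9] -> [10] and [9]
  Merge: [10] + [9] -> [9, 10]
Merge: [7, 13] + [9, 10] -> [7, 9, 10, 13]

Final sorted array: [7, 9, 10, 13]

The merge sort proceeds by recursively splitting the array and merging sorted halves.
After all merges, the sorted array is [7, 9, 10, 13].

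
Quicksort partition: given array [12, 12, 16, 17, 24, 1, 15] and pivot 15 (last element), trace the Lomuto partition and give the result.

Lomuto partition with pivot = 15:

Initial array: [12, 12, 16, 17, 24, 1, 15]

arr[0]=12 <= 15: swap with position 0, array becomes [12, 12, 16, 17, 24, 1, 15]
arr[1]=12 <= 15: swap with position 1, array becomes [12, 12, 16, 17, 24, 1, 15]
arr[2]=16 > 15: no swap
arr[3]=17 > 15: no swap
arr[4]=24 > 15: no swap
arr[5]=1 <= 15: swap with position 2, array becomes [12, 12, 1, 17, 24, 16, 15]

Place pivot at position 3: [12, 12, 1, 15, 24, 16, 17]
Pivot position: 3

After partitioning with pivot 15, the array becomes [12, 12, 1, 15, 24, 16, 17]. The pivot is placed at index 3. All elements to the left of the pivot are <= 15, and all elements to the right are > 15.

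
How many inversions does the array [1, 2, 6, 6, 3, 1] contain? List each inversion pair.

Finding inversions in [1, 2, 6, 6, 3, 1]:

(1, 5): arr[1]=2 > arr[5]=1
(2, 4): arr[2]=6 > arr[4]=3
(2, 5): arr[2]=6 > arr[5]=1
(3, 4): arr[3]=6 > arr[4]=3
(3, 5): arr[3]=6 > arr[5]=1
(4, 5): arr[4]=3 > arr[5]=1

Total inversions: 6

The array has 6 inversion(s): (1,5), (2,4), (2,5), (3,4), (3,5), (4,5). Each pair (i,j) satisfies i < j and arr[i] > arr[j].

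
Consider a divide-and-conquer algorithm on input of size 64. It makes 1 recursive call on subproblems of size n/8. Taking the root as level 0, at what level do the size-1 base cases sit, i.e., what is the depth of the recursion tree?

For divide and conquer with division factor 8:

Problem sizes at each level:
Level 0: 64
Level 1: 8
Level 2: 1

The root is level 0 and the size-1 base case is level 2 (the tree spans levels 0 through 2, i.e. 3 levels counting the root), so the depth is the number of divisions: log_8(64) = 2

The recursion tree depth is log_8(64) = 2. At each level, the problem size is divided by 8, so it takes 2 divisions to reduce to a base case of size 1. The algorithm makes 1 recursive call at each level.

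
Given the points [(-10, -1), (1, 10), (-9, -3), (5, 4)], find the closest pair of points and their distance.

Computing all pairwise distances among 4 points:

d((-10, -1), (1, 10)) = 15.5563
d((-10, -1), (-9, -3)) = 2.2361 <-- minimum
d((-10, -1), (5, 4)) = 15.8114
d((1, 10), (-9, -3)) = 16.4012
d((1, 10), (5, 4)) = 7.2111
d((-9, -3), (5, 4)) = 15.6525

Closest pair: (-10, -1) and (-9, -3) with distance 2.2361

The closest pair is (-10, -1) and (-9, -3) with Euclidean distance 2.2361. For 4 points, brute-force pairwise comparison is shown above. For large n, the divide-and-conquer algorithm (sort by x, recurse on halves, check the dividing strip) achieves O(n log n).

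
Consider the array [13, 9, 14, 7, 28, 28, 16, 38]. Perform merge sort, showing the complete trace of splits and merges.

Merge sort trace:

Split: [13, 9, 14, 7, 28, 28, 16, 38] -> [13, 9, 14, 7] and [28, 28, 16, 38]
  Split: [13, 9, 14, 7] -> [13, 9] and [14, 7]
    Split: [13, 9] -> [13] and [9]
    Merge: [13] + [9] -> [9, 13]
    Split: [14, 7] -> [14] and [7]
    Merge: [14] + [7] -> [7, 14]
  Merge: [9, 13] + [7, 14] -> [7, 9, 13, 14]
  Split: [28, 28, 16, 38] -> [28, 28] and [16, 38]
    Split: [28, 28] -> [28] and [28]
    Merge: [28] + [28] -> [28, 28]
    Split: [16, 38] -> [16] and [38]
    Merge: [16] + [38] -> [16, 38]
  Merge: [28, 28] + [16, 38] -> [16, 28, 28, 38]
Merge: [7, 9, 13, 14] + [16, 28, 28, 38] -> [7, 9, 13, 14, 16, 28, 28, 38]

Final sorted array: [7, 9, 13, 14, 16, 28, 28, 38]

The merge sort proceeds by recursively splitting the array and merging sorted halves.
After all merges, the sorted array is [7, 9, 13, 14, 16, 28, 28, 38].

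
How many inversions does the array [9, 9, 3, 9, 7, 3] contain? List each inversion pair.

Finding inversions in [9, 9, 3, 9, 7, 3]:

(0, 2): arr[0]=9 > arr[2]=3
(0, 4): arr[0]=9 > arr[4]=7
(0, 5): arr[0]=9 > arr[5]=3
(1, 2): arr[1]=9 > arr[2]=3
(1, 4): arr[1]=9 > arr[4]=7
(1, 5): arr[1]=9 > arr[5]=3
(3, 4): arr[3]=9 > arr[4]=7
(3, 5): arr[3]=9 > arr[5]=3
(4, 5): arr[4]=7 > arr[5]=3

Total inversions: 9

The array has 9 inversion(s): (0,2), (0,4), (0,5), (1,2), (1,4), (1,5), (3,4), (3,5), (4,5). Each pair (i,j) satisfies i < j and arr[i] > arr[j].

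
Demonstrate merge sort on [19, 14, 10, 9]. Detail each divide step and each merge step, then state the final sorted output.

Merge sort trace:

Split: [19, 14, 10, 9] -> [19, 14] and [10, 9]
  Split: [19, 14] -> [19] and [14]
  Merge: [19] + [14] -> [14, 19]
  Split: [10, 9] -> [10] and [9]
  Merge: [10] + [9] -> [9, 10]
Merge: [14, 19] + [9, 10] -> [9, 10, 14, 19]

Final sorted array: [9, 10, 14, 19]

The merge sort proceeds by recursively splitting the array and merging sorted halves.
After all merges, the sorted array is [9, 10, 14, 19].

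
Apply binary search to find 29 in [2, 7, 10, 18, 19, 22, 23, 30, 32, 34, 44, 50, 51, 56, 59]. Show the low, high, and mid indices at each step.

Binary search for 29 in [2, 7, 10, 18, 19, 22, 23, 30, 32, 34, 44, 50, 51, 56, 59]:

lo=0, hi=14, mid=7, arr[mid]=30 -> 30 > 29, search left half
lo=0, hi=6, mid=3, arr[mid]=18 -> 18 < 29, search right half
lo=4, hi=6, mid=5, arr[mid]=22 -> 22 < 29, search right half
lo=6, hi=6, mid=6, arr[mid]=23 -> 23 < 29, search right half
lo=7 > hi=6, target 29 not found

Binary search determines that 29 is not in the array after 4 comparisons. The search space was exhausted without finding the target.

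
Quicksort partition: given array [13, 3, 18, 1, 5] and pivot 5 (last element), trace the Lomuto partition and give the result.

Lomuto partition with pivot = 5:

Initial array: [13, 3, 18, 1, 5]

arr[0]=13 > 5: no swap
arr[1]=3 <= 5: swap with position 0, array becomes [3, 13, 18, 1, 5]
arr[2]=18 > 5: no swap
arr[3]=1 <= 5: swap with position 1, array becomes [3, 1, 18, 13, 5]

Place pivot at position 2: [3, 1, 5, 13, 18]
Pivot position: 2

After partitioning with pivot 5, the array becomes [3, 1, 5, 13, 18]. The pivot is placed at index 2. All elements to the left of the pivot are <= 5, and all elements to the right are > 5.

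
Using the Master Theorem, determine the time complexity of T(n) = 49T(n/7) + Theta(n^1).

Master Theorem for T(n) = 49T(n/7) + O(n^1):

a = 49, b = 7, c = 1
log_b(a) = log_7(49) = 2.0000

Case 1: c = 1 < log_7(49) = 2.0000
T(n) = O(n^(log_7 49)) = O(n^2)

For T(n) = 49T(n/7) + O(n^1): log_7(49) = 2.0000. This is Case 1 of the Master Theorem (c < log_b(a), work dominated by leaves), giving O(n^2).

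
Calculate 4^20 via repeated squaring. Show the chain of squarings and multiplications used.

Computing 4^20 by squaring (build up from 4^1; each line after the first costs one multiplication):

4^1 = 4
4^2 = (4^1)^2 = 4^2 = 16
4^4 = (4^2)^2 = 16^2 = 256
4^5 = 4 * 4^4 = 4 * 256 = 1024
4^10 = (4^5)^2 = 1024^2 = 1048576
4^20 = (4^10)^2 = 1048576^2 = 1099511627776

Result: 1099511627776
Multiplications needed: 5 (5 lines after 4^1)

4^20 = 1099511627776. Using exponentiation by squaring, this requires 5 multiplications. The key idea: if the exponent is even, square the half-power; if odd, multiply by the base once.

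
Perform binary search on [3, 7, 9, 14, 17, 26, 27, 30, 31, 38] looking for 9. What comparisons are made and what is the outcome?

Binary search for 9 in [3, 7, 9, 14, 17, 26, 27, 30, 31, 38]:

lo=0, hi=9, mid=4, arr[mid]=17 -> 17 > 9, search left half
lo=0, hi=3, mid=1, arr[mid]=7 -> 7 < 9, search right half
lo=2, hi=3, mid=2, arr[mid]=9 -> Found target at index 2!

Binary search finds 9 at index 2 after 3 comparisons. The search repeatedly halves the search space by comparing with the middle element.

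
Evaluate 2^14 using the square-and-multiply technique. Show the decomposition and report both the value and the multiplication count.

Computing 2^14 by squaring (build up from 2^1; each line after the first costs one multiplication):

2^1 = 2
2^2 = (2^1)^2 = 2^2 = 4
2^3 = 2 * 2^2 = 2 * 4 = 8
2^6 = (2^3)^2 = 8^2 = 64
2^7 = 2 * 2^6 = 2 * 64 = 128
2^14 = (2^7)^2 = 128^2 = 16384

Result: 16384
Multiplications needed: 5 (5 lines after 2^1)

2^14 = 16384. Using exponentiation by squaring, this requires 5 multiplications. The key idea: if the exponent is even, square the half-power; if odd, multiply by the base once.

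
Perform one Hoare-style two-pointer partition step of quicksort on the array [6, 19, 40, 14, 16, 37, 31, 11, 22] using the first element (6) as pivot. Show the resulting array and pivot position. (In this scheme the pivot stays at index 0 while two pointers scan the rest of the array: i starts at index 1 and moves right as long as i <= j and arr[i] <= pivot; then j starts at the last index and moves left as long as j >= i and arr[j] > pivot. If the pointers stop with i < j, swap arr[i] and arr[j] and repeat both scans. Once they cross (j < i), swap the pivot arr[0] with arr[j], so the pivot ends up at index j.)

Hoare-style two-pointer partition with pivot = 6:

Initial array: [6, 19, 40, 14, 16, 37, 31, 11, 22]

Pointers start at i = 1, j = 8.
i ends at 1, j ends at 0: the pointers have crossed (j < i), so scanning stops.

j = 0, so swapping arr[0] with arr[j] leaves the pivot at position 0: [6, 19, 40, 14, 16, 37, 31, 11, 22]
Pivot position: 0

After partitioning with pivot 6, the array becomes [6, 19, 40, 14, 16, 37, 31, 11, 22]. The pivot is placed at index 0. All elements to the left of the pivot are <= 6, and all elements to the right are > 6.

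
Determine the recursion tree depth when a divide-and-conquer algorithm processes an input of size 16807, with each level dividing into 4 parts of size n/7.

For divide and conquer with division factor 7:

Problem sizes at each level:
Level 0: 16807
Level 1: 2401
Level 2: 343
Level 3: 49
Level 4: 7
Level 5: 1

The root is level 0 and the size-1 base case is level 5 (the tree spans levels 0 through 5, i.e. 6 levels counting the root), so the depth is the number of divisions: log_7(16807) = 5

The recursion tree depth is log_7(16807) = 5. At each level, the problem size is divided by 7, so it takes 5 divisions to reduce to a base case of size 1. The algorithm makes 4 recursive calls at each level.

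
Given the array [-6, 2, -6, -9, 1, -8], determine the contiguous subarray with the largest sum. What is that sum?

Using Kadane's algorithm on [-6, 2, -6, -9, 1, -8]:

Scanning through the array:
Position 1 (value 2): max_ending_here = 2, max_so_far = 2
Position 2 (value -6): max_ending_here = -4, max_so_far = 2
Position 3 (value -9): max_ending_here = -9, max_so_far = 2
Position 4 (value 1): max_ending_here = 1, max_so_far = 2
Position 5 (value -8): max_ending_here = -7, max_so_far = 2

Maximum subarray: [2]
Maximum sum: 2

The maximum subarray is [2] with sum 2. This subarray runs from index 1 to index 1.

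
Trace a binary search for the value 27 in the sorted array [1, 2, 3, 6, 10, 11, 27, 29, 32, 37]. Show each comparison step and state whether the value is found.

Binary search for 27 in [1, 2, 3, 6, 10, 11, 27, 29, 32, 37]:

lo=0, hi=9, mid=4, arr[mid]=10 -> 10 < 27, search right half
lo=5, hi=9, mid=7, arr[mid]=29 -> 29 > 27, search left half
lo=5, hi=6, mid=5, arr[mid]=11 -> 11 < 27, search right half
lo=6, hi=6, mid=6, arr[mid]=27 -> Found target at index 6!

Binary search finds 27 at index 6 after 4 comparisons. The search repeatedly halves the search space by comparing with the middle element.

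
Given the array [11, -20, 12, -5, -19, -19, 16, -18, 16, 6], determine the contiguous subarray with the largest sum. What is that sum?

Using Kadane's algorithm on [11, -20, 12, -5, -19, -19, 16, -18, 16, 6]:

Scanning through the array:
Position 1 (value -20): max_ending_here = -9, max_so_far = 11
Position 2 (value 12): max_ending_here = 12, max_so_far = 12
Position 3 (value -5): max_ending_here = 7, max_so_far = 12
Position 4 (value -19): max_ending_here = -12, max_so_far = 12
Position 5 (value -19): max_ending_here = -19, max_so_far = 12
Position 6 (value 16): max_ending_here = 16, max_so_far = 16
Position 7 (value -18): max_ending_here = -2, max_so_far = 16
Position 8 (value 16): max_ending_here = 16, max_so_far = 16
Position 9 (value 6): max_ending_here = 22, max_so_far = 22

Maximum subarray: [16, 6]
Maximum sum: 22

The maximum subarray is [16, 6] with sum 22. This subarray runs from index 8 to index 9.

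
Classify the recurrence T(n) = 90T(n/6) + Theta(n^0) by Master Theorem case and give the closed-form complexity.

Master Theorem for T(n) = 90T(n/6) + O(n^0):

a = 90, b = 6, c = 0
log_b(a) = log_6(90) = 2.5114

Case 1: c = 0 < log_6(90) = 2.5114
T(n) = O(n^(log_6 90))

For T(n) = 90T(n/6) + O(n^0): log_6(90) = 2.5114. This is Case 1 of the Master Theorem (c < log_b(a), work dominated by leaves), giving O(n^(log_6 90)).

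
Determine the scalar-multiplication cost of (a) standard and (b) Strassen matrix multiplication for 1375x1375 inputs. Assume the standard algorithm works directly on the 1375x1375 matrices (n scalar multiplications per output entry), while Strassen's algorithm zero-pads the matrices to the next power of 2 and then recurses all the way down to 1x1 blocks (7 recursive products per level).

Matrix multiplication for 1375x1375 matrices:

Strassen's algorithm requires power-of-2 dimensions. Pad 1375x1375 to 2048x2048 (next power of 2).

Standard algorithm: 1375^3 = 2599609375 multiplications
Strassen's algorithm: 7^(log2(2048)) = 7^11 = 1977326743 multiplications
Savings: 2599609375 - 1977326743 = 622282632 multiplications

Standard: 2599609375 multiplications (1375^3). Strassen: 1977326743 multiplications (7^11, after padding to 2048x2048). Strassen reduces 8 recursive multiplications to 7 at each level.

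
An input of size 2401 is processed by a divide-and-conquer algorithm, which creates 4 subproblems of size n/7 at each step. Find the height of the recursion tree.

For divide and conquer with division factor 7:

Problem sizes at each level:
Level 0: 2401
Level 1: 343
Level 2: 49
Level 3: 7
Level 4: 1

The root is level 0 and the size-1 base case is level 4 (the tree spans levels 0 through 4, i.e. 5 levels counting the root), so the depth is the number of divisions: log_7(2401) = 4

The recursion tree depth is log_7(2401) = 4. At each level, the problem size is divided by 7, so it takes 4 divisions to reduce to a base case of size 1. The algorithm makes 4 recursive calls at each level.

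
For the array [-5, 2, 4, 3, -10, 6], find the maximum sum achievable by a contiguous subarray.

Using Kadane's algorithm on [-5, 2, 4, 3, -10, 6]:

Scanning through the array:
Position 1 (value 2): max_ending_here = 2, max_so_far = 2
Position 2 (value 4): max_ending_here = 6, max_so_far = 6
Position 3 (value 3): max_ending_here = 9, max_so_far = 9
Position 4 (value -10): max_ending_here = -1, max_so_far = 9
Position 5 (value 6): max_ending_here = 6, max_so_far = 9

Maximum subarray: [2, 4, 3]
Maximum sum: 9

The maximum subarray is [2, 4, 3] with sum 9. This subarray runs from index 1 to index 3.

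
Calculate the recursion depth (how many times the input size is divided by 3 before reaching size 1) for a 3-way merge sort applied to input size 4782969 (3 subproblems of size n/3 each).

For divide and conquer with division factor 3:

Problem sizes at each level:
Level 0: 4782969
Level 1: 1594323
Level 2: 531441
Level 3: 177147
Level 4: 59049
Level 5: 19683
Level 6: 6561
Level 7: 2187
Level 8: 729
Level 9: 243
Level 10: 81
Level 11: 27
Level 12: 9
Level 13: 3
Level 14: 1

The root is level 0 and the size-1 base case is level 14 (the tree spans levels 0 through 14, i.e. 15 levels counting the root), so the depth is the number of divisions: log_3(4782969) = 14

The recursion tree depth is log_3(4782969) = 14. At each level, the problem size is divided by 3, so it takes 14 divisions to reduce to a base case of size 1. The algorithm makes 3 recursive calls at each level.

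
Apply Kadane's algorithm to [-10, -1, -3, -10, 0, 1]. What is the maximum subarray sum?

Using Kadane's algorithm on [-10, -1, -3, -10, 0, 1]:

Scanning through the array:
Position 1 (value -1): max_ending_here = -1, max_so_far = -1
Position 2 (value -3): max_ending_here = -3, max_so_far = -1
Position 3 (value -10): max_ending_here = -10, max_so_far = -1
Position 4 (value 0): max_ending_here = 0, max_so_far = 0
Position 5 (value 1): max_ending_here = 1, max_so_far = 1

Maximum subarray: [0, 1]
Maximum sum: 1

The maximum subarray is [0, 1] with sum 1. This subarray runs from index 4 to index 5.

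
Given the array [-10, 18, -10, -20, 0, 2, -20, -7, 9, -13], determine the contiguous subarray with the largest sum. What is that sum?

Using Kadane's algorithm on [-10, 18, -10, -20, 0, 2, -20, -7, 9, -13]:

Scanning through the array:
Position 1 (value 18): max_ending_here = 18, max_so_far = 18
Position 2 (value -10): max_ending_here = 8, max_so_far = 18
Position 3 (value -20): max_ending_here = -12, max_so_far = 18
Position 4 (value 0): max_ending_here = 0, max_so_far = 18
Position 5 (value 2): max_ending_here = 2, max_so_far = 18
Position 6 (value -20): max_ending_here = -18, max_so_far = 18
Position 7 (value -7): max_ending_here = -7, max_so_far = 18
Position 8 (value 9): max_ending_here = 9, max_so_far = 18
Position 9 (value -13): max_ending_here = -4, max_so_far = 18

Maximum subarray: [18]
Maximum sum: 18

The maximum subarray is [18] with sum 18. This subarray runs from index 1 to index 1.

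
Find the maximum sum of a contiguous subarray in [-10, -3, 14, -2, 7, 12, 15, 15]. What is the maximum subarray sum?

Using Kadane's algorithm on [-10, -3, 14, -2, 7, 12, 15, 15]:

Scanning through the array:
Position 1 (value -3): max_ending_here = -3, max_so_far = -3
Position 2 (value 14): max_ending_here = 14, max_so_far = 14
Position 3 (value -2): max_ending_here = 12, max_so_far = 14
Position 4 (value 7): max_ending_here = 19, max_so_far = 19
Position 5 (value 12): max_ending_here = 31, max_so_far = 31
Position 6 (value 15): max_ending_here = 46, max_so_far = 46
Position 7 (value 15): max_ending_here = 61, max_so_far = 61

Maximum subarray: [14, -2, 7, 12, 15, 15]
Maximum sum: 61

The maximum subarray is [14, -2, 7, 12, 15, 15] with sum 61. This subarray runs from index 2 to index 7.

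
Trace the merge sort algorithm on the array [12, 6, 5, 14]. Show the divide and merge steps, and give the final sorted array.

Merge sort trace:

Split: [12, 6, 5, 14] -> [12, 6] and [5, 14]
  Split: [12, 6] -> [12] and [6]
  Merge: [12] + [6] -> [6, 12]
  Split: [5, 14] -> [5] and [14]
  Merge: [5] + [14] -> [5, 14]
Merge: [6, 12] + [5, 14] -> [5, 6, 12, 14]

Final sorted array: [5, 6, 12, 14]

The merge sort proceeds by recursively splitting the array and merging sorted halves.
After all merges, the sorted array is [5, 6, 12, 14].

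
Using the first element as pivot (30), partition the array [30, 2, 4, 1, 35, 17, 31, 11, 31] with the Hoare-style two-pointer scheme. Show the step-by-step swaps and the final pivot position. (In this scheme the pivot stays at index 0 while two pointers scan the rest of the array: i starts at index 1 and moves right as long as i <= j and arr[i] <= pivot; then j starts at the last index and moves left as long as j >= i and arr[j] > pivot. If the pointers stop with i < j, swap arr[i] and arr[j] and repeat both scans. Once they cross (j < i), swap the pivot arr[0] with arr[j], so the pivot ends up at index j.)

Hoare-style two-pointer partition with pivot = 30:

Initial array: [30, 2, 4, 1, 35, 17, 31, 11, 31]

Pointers start at i = 1, j = 8.
i stops at index 4 (arr[4]=35 > 30), j stops at index 7 (arr[7]=11 <= 30): swap arr[4] and arr[7], array becomes [30, 2, 4, 1, 11, 17, 31, 35, 31]
i ends at 6, j ends at 5: the pointers have crossed (j < i), so scanning stops.

Swap pivot arr[0] with arr[5] to place pivot at position 5: [17, 2, 4, 1, 11, 30, 31, 35, 31]
Pivot position: 5

After partitioning with pivot 30, the array becomes [17, 2, 4, 1, 11, 30, 31, 35, 31]. The pivot is placed at index 5. All elements to the left of the pivot are <= 30, and all elements to the right are > 30.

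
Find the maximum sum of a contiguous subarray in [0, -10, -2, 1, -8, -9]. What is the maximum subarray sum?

Using Kadane's algorithm on [0, -10, -2, 1, -8, -9]:

Scanning through the array:
Position 1 (value -10): max_ending_here = -10, max_so_far = 0
Position 2 (value -2): max_ending_here = -2, max_so_far = 0
Position 3 (value 1): max_ending_here = 1, max_so_far = 1
Position 4 (value -8): max_ending_here = -7, max_so_far = 1
Position 5 (value -9): max_ending_here = -9, max_so_far = 1

Maximum subarray: [1]
Maximum sum: 1

The maximum subarray is [1] with sum 1. This subarray runs from index 3 to index 3.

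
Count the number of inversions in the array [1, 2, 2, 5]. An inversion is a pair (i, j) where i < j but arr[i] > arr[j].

Finding inversions in [1, 2, 2, 5]:


Total inversions: 0

The array has 0 inversions. It is already sorted.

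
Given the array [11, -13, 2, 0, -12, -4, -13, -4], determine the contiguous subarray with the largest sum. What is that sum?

Using Kadane's algorithm on [11, -13, 2, 0, -12, -4, -13, -4]:

Scanning through the array:
Position 1 (value -13): max_ending_here = -2, max_so_far = 11
Position 2 (value 2): max_ending_here = 2, max_so_far = 11
Position 3 (value 0): max_ending_here = 2, max_so_far = 11
Position 4 (value -12): max_ending_here = -10, max_so_far = 11
Position 5 (value -4): max_ending_here = -4, max_so_far = 11
Position 6 (value -13): max_ending_here = -13, max_so_far = 11
Position 7 (value -4): max_ending_here = -4, max_so_far = 11

Maximum subarray: [11]
Maximum sum: 11

The maximum subarray is [11] with sum 11. This subarray runs from index 0 to index 0.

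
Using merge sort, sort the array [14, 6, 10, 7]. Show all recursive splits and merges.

Merge sort trace:

Split: [14, 6, 10, 7] -> [14, 6] and [10, 7]
  Split: [14, 6] -> [14] and [6]
  Merge: [14] + [6] -> [6, 14]
  Split: [10, 7] -> [10] and [7]
  Merge: [10] + [7] -> [7, 10]
Merge: [6, 14] + [7, 10] -> [6, 7, 10, 14]

Final sorted array: [6, 7, 10, 14]

The merge sort proceeds by recursively splitting the array and merging sorted halves.
After all merges, the sorted array is [6, 7, 10, 14].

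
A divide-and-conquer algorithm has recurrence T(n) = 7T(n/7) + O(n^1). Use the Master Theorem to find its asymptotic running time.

Master Theorem for T(n) = 7T(n/7) + O(n^1):

a = 7, b = 7, c = 1
log_b(a) = log_7(7) = 1.0000

Case 2: c = 1 = log_7(7) = 1.0000
T(n) = O(n^1 log n) = O(n log n)

For T(n) = 7T(n/7) + O(n^1): log_7(7) = 1.0000. This is Case 2 of the Master Theorem (c = log_b(a), equal work at all levels), giving O(n log n).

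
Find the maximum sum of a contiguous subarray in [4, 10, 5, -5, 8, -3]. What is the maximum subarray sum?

Using Kadane's algorithm on [4, 10, 5, -5, 8, -3]:

Scanning through the array:
Position 1 (value 10): max_ending_here = 14, max_so_far = 14
Position 2 (value 5): max_ending_here = 19, max_so_far = 19
Position 3 (value -5): max_ending_here = 14, max_so_far = 19
Position 4 (value 8): max_ending_here = 22, max_so_far = 22
Position 5 (value -3): max_ending_here = 19, max_so_far = 22

Maximum subarray: [4, 10, 5, -5, 8]
Maximum sum: 22

The maximum subarray is [4, 10, 5, -5, 8] with sum 22. This subarray runs from index 0 to index 4.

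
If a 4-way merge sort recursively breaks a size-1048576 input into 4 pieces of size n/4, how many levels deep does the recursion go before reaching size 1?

For divide and conquer with division factor 4:

Problem sizes at each level:
Level 0: 1048576
Level 1: 262144
Level 2: 65536
Level 3: 16384
Level 4: 4096
Level 5: 1024
Level 6: 256
Level 7: 64
Level 8: 16
Level 9: 4
Level 10: 1

The root is level 0 and the size-1 base case is level 10 (the tree spans levels 0 through 10, i.e. 11 levels counting the root), so the depth is the number of divisions: log_4(1048576) = 10

The recursion tree depth is log_4(1048576) = 10. At each level, the problem size is divided by 4, so it takes 10 divisions to reduce to a base case of size 1. The algorithm makes 4 recursive calls at each level.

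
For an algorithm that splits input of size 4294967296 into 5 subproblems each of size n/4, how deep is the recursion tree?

For divide and conquer with division factor 4:

Problem sizes at each level:
Level 0: 4294967296
Level 1: 1073741824
Level 2: 268435456
Level 3: 67108864
Level 4: 16777216
Level 5: 4194304
Level 6: 1048576
Level 7: 262144
Level 8: 65536
Level 9: 16384
Level 10: 4096
Level 11: 1024
Level 12: 256
Level 13: 64
Level 14: 16
Level 15: 4
Level 16: 1

The root is level 0 and the size-1 base case is level 16 (the tree spans levels 0 through 16, i.e. 17 levels counting the root), so the depth is the number of divisions: log_4(4294967296) = 16

The recursion tree depth is log_4(4294967296) = 16. At each level, the problem size is divided by 4, so it takes 16 divisions to reduce to a base case of size 1. The algorithm makes 5 recursive calls at each level.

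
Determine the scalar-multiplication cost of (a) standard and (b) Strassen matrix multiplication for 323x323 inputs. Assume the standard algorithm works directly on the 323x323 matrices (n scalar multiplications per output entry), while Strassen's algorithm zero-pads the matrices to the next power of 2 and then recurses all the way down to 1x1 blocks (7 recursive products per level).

Matrix multiplication for 323x323 matrices:

Strassen's algorithm requires power-of-2 dimensions. Pad 323x323 to 512x512 (next power of 2).

Standard algorithm: 323^3 = 33698267 multiplications
Strassen's algorithm: 7^(log2(512)) = 7^9 = 40353607 multiplications
Difference: 33698267 - 40353607 = -6655340 (Strassen uses MORE here due to padding overhead — for small or just-over-power-of-2 n, padding can outweigh the per-level savings)

Standard: 33698267 multiplications (323^3). Strassen: 40353607 multiplications (7^9, after padding to 512x512). Strassen reduces 8 recursive multiplications to 7 at each level.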